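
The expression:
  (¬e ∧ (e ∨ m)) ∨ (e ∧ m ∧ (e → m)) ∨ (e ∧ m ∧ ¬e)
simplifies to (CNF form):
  m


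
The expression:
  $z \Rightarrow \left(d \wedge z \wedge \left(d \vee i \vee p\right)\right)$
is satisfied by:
  {d: True, z: False}
  {z: False, d: False}
  {z: True, d: True}


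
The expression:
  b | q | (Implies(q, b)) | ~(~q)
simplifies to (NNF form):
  True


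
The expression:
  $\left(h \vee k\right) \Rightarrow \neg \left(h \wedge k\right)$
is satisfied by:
  {h: False, k: False}
  {k: True, h: False}
  {h: True, k: False}


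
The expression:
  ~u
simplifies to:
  ~u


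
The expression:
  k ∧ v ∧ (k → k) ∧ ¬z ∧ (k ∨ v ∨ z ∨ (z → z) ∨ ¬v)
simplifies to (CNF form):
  k ∧ v ∧ ¬z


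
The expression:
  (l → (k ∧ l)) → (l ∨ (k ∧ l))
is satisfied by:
  {l: True}


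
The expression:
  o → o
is always true.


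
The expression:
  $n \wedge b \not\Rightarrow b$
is never true.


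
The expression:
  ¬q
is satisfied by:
  {q: False}


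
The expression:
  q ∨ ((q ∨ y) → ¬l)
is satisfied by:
  {q: True, l: False, y: False}
  {l: False, y: False, q: False}
  {y: True, q: True, l: False}
  {y: True, l: False, q: False}
  {q: True, l: True, y: False}
  {l: True, q: False, y: False}
  {y: True, l: True, q: True}


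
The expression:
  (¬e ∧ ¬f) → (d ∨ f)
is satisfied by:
  {d: True, e: True, f: True}
  {d: True, e: True, f: False}
  {d: True, f: True, e: False}
  {d: True, f: False, e: False}
  {e: True, f: True, d: False}
  {e: True, f: False, d: False}
  {f: True, e: False, d: False}


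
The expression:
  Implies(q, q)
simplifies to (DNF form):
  True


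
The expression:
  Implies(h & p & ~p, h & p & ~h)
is always true.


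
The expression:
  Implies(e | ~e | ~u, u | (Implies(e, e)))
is always true.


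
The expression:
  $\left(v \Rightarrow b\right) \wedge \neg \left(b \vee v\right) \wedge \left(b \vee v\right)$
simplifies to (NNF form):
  $\text{False}$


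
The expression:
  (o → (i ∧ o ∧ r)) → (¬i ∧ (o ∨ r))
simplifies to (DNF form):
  (o ∧ ¬r) ∨ (r ∧ ¬i)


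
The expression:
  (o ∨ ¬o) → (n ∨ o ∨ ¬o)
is always true.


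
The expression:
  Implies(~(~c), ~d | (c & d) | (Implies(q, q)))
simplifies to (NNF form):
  True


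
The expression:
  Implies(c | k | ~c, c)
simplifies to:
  c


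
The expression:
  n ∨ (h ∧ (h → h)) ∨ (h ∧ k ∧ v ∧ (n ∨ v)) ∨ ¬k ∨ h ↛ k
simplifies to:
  h ∨ n ∨ ¬k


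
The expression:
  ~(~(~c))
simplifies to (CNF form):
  ~c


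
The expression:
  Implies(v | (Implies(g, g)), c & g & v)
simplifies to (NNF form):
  c & g & v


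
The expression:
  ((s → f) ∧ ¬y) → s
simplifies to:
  s ∨ y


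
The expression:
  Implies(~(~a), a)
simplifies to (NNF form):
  True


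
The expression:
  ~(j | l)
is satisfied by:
  {l: False, j: False}


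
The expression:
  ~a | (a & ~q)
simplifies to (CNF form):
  ~a | ~q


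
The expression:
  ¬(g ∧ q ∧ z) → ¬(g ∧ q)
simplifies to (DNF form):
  z ∨ ¬g ∨ ¬q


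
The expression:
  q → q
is always true.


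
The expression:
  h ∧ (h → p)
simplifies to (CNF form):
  h ∧ p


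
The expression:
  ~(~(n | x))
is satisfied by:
  {n: True, x: True}
  {n: True, x: False}
  {x: True, n: False}


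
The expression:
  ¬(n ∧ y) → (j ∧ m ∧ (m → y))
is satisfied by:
  {n: True, j: True, m: True, y: True}
  {n: True, j: True, y: True, m: False}
  {n: True, m: True, y: True, j: False}
  {n: True, y: True, m: False, j: False}
  {j: True, m: True, y: True, n: False}


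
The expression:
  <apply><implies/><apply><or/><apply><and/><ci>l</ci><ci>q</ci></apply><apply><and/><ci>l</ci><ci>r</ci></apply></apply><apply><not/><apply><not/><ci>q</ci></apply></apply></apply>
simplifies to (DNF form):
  <apply><or/><ci>q</ci><apply><not/><ci>l</ci></apply><apply><not/><ci>r</ci></apply></apply>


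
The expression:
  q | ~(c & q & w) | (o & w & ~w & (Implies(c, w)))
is always true.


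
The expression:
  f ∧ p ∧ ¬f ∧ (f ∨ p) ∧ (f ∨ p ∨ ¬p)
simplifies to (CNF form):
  False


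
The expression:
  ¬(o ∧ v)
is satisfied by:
  {v: False, o: False}
  {o: True, v: False}
  {v: True, o: False}


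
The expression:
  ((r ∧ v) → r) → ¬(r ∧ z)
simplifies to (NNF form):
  ¬r ∨ ¬z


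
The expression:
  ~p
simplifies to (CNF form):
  ~p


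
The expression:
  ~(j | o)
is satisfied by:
  {o: False, j: False}


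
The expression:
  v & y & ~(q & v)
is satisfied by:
  {y: True, v: True, q: False}


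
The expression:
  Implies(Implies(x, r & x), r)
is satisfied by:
  {r: True, x: True}
  {r: True, x: False}
  {x: True, r: False}


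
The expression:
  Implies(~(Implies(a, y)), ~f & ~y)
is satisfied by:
  {y: True, a: False, f: False}
  {a: False, f: False, y: False}
  {f: True, y: True, a: False}
  {f: True, a: False, y: False}
  {y: True, a: True, f: False}
  {a: True, y: False, f: False}
  {f: True, a: True, y: True}


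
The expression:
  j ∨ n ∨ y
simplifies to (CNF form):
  j ∨ n ∨ y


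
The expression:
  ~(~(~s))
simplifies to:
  ~s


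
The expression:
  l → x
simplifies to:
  x ∨ ¬l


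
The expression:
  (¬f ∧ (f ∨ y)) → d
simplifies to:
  d ∨ f ∨ ¬y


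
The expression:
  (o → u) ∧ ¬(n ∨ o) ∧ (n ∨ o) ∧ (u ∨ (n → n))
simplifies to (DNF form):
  False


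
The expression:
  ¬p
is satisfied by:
  {p: False}


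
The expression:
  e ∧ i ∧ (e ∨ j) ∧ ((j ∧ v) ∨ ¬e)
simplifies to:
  e ∧ i ∧ j ∧ v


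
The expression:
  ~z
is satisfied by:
  {z: False}


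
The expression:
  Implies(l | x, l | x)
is always true.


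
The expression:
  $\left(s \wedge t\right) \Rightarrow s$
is always true.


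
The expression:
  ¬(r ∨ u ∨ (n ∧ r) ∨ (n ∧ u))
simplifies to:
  ¬r ∧ ¬u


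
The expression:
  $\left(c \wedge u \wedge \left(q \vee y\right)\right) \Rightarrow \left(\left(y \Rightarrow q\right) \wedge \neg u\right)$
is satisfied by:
  {q: False, u: False, c: False, y: False}
  {y: True, q: False, u: False, c: False}
  {q: True, y: False, u: False, c: False}
  {y: True, q: True, u: False, c: False}
  {c: True, y: False, q: False, u: False}
  {y: True, c: True, q: False, u: False}
  {c: True, q: True, y: False, u: False}
  {y: True, c: True, q: True, u: False}
  {u: True, c: False, q: False, y: False}
  {u: True, y: True, c: False, q: False}
  {u: True, q: True, c: False, y: False}
  {y: True, u: True, q: True, c: False}
  {u: True, c: True, y: False, q: False}


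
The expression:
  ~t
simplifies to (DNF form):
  ~t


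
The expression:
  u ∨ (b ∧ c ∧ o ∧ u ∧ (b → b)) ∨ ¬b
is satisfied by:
  {u: True, b: False}
  {b: False, u: False}
  {b: True, u: True}


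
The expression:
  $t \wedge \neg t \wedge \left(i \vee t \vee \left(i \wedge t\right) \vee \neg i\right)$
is never true.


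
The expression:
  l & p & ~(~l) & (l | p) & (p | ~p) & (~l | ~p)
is never true.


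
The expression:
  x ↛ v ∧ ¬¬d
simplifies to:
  d ∧ x ∧ ¬v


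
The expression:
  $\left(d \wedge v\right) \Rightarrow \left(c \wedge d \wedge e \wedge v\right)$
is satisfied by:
  {e: True, c: True, v: False, d: False}
  {e: True, c: False, v: False, d: False}
  {c: True, e: False, v: False, d: False}
  {e: False, c: False, v: False, d: False}
  {d: True, e: True, c: True, v: False}
  {d: True, e: True, c: False, v: False}
  {d: True, c: True, e: False, v: False}
  {d: True, c: False, e: False, v: False}
  {e: True, v: True, c: True, d: False}
  {e: True, v: True, c: False, d: False}
  {v: True, c: True, e: False, d: False}
  {v: True, e: False, c: False, d: False}
  {d: True, e: True, v: True, c: True}


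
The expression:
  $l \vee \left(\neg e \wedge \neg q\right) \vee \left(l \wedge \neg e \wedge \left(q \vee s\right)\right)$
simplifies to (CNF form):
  $\left(l \vee \neg e\right) \wedge \left(l \vee \neg q\right)$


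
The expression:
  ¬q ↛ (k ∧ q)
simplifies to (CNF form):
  ¬q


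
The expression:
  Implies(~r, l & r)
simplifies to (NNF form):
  r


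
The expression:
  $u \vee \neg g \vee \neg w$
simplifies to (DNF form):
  $u \vee \neg g \vee \neg w$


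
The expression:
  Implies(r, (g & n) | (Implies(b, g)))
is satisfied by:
  {g: True, b: False, r: False}
  {g: False, b: False, r: False}
  {r: True, g: True, b: False}
  {r: True, g: False, b: False}
  {b: True, g: True, r: False}
  {b: True, g: False, r: False}
  {b: True, r: True, g: True}


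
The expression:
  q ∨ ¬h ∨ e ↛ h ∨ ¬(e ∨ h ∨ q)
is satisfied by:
  {q: True, h: False}
  {h: False, q: False}
  {h: True, q: True}


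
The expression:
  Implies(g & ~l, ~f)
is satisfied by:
  {l: True, g: False, f: False}
  {g: False, f: False, l: False}
  {f: True, l: True, g: False}
  {f: True, g: False, l: False}
  {l: True, g: True, f: False}
  {g: True, l: False, f: False}
  {f: True, g: True, l: True}


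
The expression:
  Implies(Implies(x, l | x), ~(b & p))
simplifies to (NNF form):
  ~b | ~p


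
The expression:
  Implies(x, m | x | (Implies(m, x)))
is always true.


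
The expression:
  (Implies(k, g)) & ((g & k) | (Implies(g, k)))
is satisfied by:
  {k: False, g: False}
  {g: True, k: True}


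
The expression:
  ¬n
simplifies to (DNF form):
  ¬n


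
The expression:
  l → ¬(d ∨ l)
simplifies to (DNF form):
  ¬l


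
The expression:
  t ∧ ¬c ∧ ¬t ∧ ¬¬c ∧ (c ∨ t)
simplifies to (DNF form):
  False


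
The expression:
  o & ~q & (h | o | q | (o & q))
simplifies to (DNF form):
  o & ~q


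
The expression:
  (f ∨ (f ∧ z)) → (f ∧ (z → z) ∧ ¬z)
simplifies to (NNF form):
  ¬f ∨ ¬z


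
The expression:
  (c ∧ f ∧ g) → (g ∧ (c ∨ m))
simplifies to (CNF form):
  True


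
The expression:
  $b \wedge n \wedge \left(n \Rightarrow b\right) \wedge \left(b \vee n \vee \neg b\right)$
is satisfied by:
  {b: True, n: True}


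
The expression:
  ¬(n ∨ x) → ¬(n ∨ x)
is always true.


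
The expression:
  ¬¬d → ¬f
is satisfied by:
  {d: False, f: False}
  {f: True, d: False}
  {d: True, f: False}


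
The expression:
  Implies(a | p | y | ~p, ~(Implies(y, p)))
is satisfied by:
  {y: True, p: False}


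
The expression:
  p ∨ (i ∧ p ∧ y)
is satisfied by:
  {p: True}


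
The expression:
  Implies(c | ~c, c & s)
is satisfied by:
  {c: True, s: True}


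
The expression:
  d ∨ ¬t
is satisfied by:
  {d: True, t: False}
  {t: False, d: False}
  {t: True, d: True}


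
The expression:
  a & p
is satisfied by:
  {a: True, p: True}


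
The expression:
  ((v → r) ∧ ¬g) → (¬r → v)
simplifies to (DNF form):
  g ∨ r ∨ v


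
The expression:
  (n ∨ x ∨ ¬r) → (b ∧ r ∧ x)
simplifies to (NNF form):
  r ∧ (b ∨ ¬x) ∧ (x ∨ ¬n)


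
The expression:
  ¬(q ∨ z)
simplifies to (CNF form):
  ¬q ∧ ¬z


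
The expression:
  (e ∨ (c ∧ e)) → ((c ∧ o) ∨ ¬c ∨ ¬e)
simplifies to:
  o ∨ ¬c ∨ ¬e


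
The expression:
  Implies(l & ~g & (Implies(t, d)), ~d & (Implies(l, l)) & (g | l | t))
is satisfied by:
  {g: True, l: False, d: False}
  {l: False, d: False, g: False}
  {d: True, g: True, l: False}
  {d: True, l: False, g: False}
  {g: True, l: True, d: False}
  {l: True, g: False, d: False}
  {d: True, l: True, g: True}


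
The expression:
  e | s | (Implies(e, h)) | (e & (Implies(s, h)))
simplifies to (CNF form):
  True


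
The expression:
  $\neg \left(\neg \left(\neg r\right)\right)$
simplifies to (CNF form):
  $\neg r$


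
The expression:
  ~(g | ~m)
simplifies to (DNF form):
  m & ~g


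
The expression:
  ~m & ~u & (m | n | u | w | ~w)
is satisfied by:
  {u: False, m: False}


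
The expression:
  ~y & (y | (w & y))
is never true.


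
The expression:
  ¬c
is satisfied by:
  {c: False}


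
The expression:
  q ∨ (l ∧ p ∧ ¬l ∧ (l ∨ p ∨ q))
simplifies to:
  q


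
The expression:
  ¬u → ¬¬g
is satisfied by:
  {g: True, u: True}
  {g: True, u: False}
  {u: True, g: False}


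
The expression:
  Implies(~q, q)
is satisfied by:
  {q: True}


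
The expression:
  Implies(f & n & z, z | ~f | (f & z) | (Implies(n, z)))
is always true.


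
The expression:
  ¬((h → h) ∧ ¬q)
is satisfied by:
  {q: True}


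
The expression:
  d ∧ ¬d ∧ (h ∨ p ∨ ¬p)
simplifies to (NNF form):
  False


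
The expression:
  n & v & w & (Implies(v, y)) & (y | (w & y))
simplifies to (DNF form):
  n & v & w & y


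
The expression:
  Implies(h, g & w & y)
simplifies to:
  ~h | (g & w & y)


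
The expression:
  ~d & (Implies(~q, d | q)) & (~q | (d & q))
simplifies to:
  False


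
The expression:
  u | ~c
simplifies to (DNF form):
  u | ~c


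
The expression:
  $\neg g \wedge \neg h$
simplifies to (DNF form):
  $\neg g \wedge \neg h$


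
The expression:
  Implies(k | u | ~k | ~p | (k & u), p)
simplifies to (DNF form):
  p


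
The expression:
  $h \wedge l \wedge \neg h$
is never true.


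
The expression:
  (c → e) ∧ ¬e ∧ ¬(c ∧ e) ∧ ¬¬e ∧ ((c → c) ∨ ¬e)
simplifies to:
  False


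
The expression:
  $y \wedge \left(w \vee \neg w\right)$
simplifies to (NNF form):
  $y$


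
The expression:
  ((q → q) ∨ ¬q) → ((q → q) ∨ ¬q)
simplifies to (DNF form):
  True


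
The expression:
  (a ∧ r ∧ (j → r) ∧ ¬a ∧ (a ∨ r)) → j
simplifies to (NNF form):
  True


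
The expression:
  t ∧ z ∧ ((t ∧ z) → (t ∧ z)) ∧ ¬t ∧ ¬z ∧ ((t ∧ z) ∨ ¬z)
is never true.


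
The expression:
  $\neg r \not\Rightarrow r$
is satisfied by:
  {r: False}


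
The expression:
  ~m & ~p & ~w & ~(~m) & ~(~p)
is never true.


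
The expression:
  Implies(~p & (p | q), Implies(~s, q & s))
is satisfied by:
  {p: True, s: True, q: False}
  {p: True, s: False, q: False}
  {s: True, p: False, q: False}
  {p: False, s: False, q: False}
  {p: True, q: True, s: True}
  {p: True, q: True, s: False}
  {q: True, s: True, p: False}


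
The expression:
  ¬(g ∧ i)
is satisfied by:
  {g: False, i: False}
  {i: True, g: False}
  {g: True, i: False}


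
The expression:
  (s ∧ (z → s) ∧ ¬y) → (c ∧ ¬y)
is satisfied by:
  {y: True, c: True, s: False}
  {y: True, s: False, c: False}
  {c: True, s: False, y: False}
  {c: False, s: False, y: False}
  {y: True, c: True, s: True}
  {y: True, s: True, c: False}
  {c: True, s: True, y: False}


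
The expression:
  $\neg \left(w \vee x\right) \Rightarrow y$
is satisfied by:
  {y: True, w: True, x: True}
  {y: True, w: True, x: False}
  {y: True, x: True, w: False}
  {y: True, x: False, w: False}
  {w: True, x: True, y: False}
  {w: True, x: False, y: False}
  {x: True, w: False, y: False}


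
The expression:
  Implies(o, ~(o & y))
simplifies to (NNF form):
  ~o | ~y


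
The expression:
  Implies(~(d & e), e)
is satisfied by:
  {e: True}


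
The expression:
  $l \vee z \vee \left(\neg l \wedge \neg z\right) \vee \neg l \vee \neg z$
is always true.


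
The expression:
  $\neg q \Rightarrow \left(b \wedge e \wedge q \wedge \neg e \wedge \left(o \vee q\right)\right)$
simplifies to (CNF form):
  $q$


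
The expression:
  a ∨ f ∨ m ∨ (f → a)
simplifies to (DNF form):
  True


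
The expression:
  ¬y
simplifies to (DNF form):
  ¬y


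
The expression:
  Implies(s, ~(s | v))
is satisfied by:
  {s: False}


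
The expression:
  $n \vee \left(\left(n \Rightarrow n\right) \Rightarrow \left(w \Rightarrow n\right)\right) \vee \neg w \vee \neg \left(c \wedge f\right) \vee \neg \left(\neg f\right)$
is always true.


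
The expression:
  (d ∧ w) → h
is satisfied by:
  {h: True, w: False, d: False}
  {w: False, d: False, h: False}
  {d: True, h: True, w: False}
  {d: True, w: False, h: False}
  {h: True, w: True, d: False}
  {w: True, h: False, d: False}
  {d: True, w: True, h: True}


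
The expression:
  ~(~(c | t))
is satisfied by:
  {t: True, c: True}
  {t: True, c: False}
  {c: True, t: False}


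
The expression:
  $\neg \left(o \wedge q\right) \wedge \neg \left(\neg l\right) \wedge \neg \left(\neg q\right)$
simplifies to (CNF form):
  $l \wedge q \wedge \neg o$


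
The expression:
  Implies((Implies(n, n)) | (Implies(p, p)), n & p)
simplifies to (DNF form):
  n & p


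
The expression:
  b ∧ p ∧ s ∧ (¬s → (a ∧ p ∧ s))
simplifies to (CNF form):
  b ∧ p ∧ s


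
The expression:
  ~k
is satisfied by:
  {k: False}


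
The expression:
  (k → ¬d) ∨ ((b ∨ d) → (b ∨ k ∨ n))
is always true.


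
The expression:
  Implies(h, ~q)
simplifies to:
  ~h | ~q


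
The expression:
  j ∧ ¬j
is never true.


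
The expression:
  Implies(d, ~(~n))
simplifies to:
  n | ~d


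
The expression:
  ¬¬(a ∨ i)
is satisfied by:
  {i: True, a: True}
  {i: True, a: False}
  {a: True, i: False}


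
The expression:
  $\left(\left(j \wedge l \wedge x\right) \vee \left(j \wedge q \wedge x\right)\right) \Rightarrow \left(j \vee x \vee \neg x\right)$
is always true.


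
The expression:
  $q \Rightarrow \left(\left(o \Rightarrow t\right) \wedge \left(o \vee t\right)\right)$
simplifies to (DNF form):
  $t \vee \neg q$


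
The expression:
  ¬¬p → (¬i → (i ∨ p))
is always true.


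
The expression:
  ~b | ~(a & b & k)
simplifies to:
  ~a | ~b | ~k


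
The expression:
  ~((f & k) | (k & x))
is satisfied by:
  {f: False, k: False, x: False}
  {x: True, f: False, k: False}
  {f: True, x: False, k: False}
  {x: True, f: True, k: False}
  {k: True, x: False, f: False}


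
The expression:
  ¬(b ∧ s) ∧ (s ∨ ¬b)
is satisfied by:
  {b: False}


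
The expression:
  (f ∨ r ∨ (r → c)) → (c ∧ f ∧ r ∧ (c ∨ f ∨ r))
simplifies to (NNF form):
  c ∧ f ∧ r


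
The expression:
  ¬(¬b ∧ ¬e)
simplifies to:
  b ∨ e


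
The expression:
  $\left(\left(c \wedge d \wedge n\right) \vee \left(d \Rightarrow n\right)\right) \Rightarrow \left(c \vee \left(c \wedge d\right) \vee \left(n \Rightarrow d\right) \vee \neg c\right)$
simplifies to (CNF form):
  $\text{True}$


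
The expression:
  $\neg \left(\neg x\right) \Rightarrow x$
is always true.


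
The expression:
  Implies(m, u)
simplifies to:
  u | ~m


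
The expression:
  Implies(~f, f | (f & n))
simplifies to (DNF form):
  f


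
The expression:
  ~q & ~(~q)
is never true.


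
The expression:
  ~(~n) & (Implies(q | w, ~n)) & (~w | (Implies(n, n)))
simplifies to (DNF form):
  n & ~q & ~w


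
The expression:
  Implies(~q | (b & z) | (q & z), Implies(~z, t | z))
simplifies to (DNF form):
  q | t | z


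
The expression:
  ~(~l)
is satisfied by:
  {l: True}


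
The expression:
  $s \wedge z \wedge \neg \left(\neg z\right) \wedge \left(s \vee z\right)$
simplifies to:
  $s \wedge z$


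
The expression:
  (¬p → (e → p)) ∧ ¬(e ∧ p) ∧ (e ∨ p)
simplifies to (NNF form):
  p ∧ ¬e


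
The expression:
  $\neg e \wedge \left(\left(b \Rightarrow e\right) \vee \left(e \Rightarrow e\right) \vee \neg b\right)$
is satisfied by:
  {e: False}


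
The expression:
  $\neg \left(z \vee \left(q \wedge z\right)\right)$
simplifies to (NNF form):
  $\neg z$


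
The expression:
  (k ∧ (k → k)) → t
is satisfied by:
  {t: True, k: False}
  {k: False, t: False}
  {k: True, t: True}


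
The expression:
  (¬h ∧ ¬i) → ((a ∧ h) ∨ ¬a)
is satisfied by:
  {i: True, h: True, a: False}
  {i: True, h: False, a: False}
  {h: True, i: False, a: False}
  {i: False, h: False, a: False}
  {i: True, a: True, h: True}
  {i: True, a: True, h: False}
  {a: True, h: True, i: False}


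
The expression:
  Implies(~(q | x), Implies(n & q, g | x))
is always true.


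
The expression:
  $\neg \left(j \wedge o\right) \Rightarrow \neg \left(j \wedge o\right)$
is always true.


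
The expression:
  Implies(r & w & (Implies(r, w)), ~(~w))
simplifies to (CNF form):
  True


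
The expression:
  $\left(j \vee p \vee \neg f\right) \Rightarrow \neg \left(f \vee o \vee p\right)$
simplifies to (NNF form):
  $\neg p \wedge \left(f \vee \neg o\right) \wedge \left(\neg f \vee \neg j\right)$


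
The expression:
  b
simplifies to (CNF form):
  b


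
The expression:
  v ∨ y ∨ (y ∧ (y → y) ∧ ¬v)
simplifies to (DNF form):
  v ∨ y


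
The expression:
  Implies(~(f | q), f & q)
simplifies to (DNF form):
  f | q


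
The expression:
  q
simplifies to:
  q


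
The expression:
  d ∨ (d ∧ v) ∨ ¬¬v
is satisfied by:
  {d: True, v: True}
  {d: True, v: False}
  {v: True, d: False}


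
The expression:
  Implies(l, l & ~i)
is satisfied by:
  {l: False, i: False}
  {i: True, l: False}
  {l: True, i: False}


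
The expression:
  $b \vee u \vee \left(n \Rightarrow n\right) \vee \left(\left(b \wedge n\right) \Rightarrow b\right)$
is always true.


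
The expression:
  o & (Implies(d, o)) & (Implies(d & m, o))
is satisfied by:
  {o: True}


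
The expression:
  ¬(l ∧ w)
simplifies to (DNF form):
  ¬l ∨ ¬w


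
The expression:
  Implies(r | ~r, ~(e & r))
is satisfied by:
  {e: False, r: False}
  {r: True, e: False}
  {e: True, r: False}


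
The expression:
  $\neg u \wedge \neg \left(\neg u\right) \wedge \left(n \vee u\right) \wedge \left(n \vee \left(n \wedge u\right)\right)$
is never true.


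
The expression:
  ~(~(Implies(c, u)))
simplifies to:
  u | ~c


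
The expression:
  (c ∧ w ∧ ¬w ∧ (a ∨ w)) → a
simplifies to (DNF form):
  True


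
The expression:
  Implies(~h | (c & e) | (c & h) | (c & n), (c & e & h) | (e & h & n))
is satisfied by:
  {h: True, e: True, c: False}
  {h: True, c: False, e: False}
  {h: True, e: True, c: True}


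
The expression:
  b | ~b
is always true.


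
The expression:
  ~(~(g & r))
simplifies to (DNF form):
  g & r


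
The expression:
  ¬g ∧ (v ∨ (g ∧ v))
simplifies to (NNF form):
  v ∧ ¬g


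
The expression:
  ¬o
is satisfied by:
  {o: False}


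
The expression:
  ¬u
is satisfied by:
  {u: False}


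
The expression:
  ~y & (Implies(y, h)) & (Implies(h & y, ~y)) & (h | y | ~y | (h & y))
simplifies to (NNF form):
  ~y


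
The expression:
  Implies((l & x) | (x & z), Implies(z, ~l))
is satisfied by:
  {l: False, z: False, x: False}
  {x: True, l: False, z: False}
  {z: True, l: False, x: False}
  {x: True, z: True, l: False}
  {l: True, x: False, z: False}
  {x: True, l: True, z: False}
  {z: True, l: True, x: False}


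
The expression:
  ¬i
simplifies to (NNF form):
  ¬i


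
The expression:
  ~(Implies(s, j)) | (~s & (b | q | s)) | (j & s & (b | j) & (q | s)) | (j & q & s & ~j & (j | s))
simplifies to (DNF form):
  b | q | s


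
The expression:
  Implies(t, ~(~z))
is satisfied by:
  {z: True, t: False}
  {t: False, z: False}
  {t: True, z: True}


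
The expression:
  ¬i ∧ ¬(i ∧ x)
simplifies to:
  ¬i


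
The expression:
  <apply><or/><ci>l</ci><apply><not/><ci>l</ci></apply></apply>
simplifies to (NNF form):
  <true/>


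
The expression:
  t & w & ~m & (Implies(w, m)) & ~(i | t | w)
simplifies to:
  False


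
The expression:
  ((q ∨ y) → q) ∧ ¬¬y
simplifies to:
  q ∧ y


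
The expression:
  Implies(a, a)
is always true.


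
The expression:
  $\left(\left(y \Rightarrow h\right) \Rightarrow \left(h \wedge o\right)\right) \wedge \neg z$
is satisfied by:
  {o: True, y: True, h: False, z: False}
  {y: True, o: False, h: False, z: False}
  {o: True, h: True, y: True, z: False}
  {o: True, h: True, y: False, z: False}


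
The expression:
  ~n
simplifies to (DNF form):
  ~n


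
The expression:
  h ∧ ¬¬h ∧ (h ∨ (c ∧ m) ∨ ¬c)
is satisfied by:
  {h: True}


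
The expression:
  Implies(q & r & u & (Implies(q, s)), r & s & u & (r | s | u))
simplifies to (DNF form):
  True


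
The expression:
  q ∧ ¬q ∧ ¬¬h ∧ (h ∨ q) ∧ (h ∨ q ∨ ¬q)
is never true.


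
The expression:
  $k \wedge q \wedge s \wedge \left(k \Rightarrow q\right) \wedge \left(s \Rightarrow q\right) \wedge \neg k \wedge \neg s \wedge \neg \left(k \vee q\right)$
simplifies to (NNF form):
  $\text{False}$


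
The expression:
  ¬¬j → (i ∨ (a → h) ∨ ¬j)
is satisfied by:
  {i: True, h: True, a: False, j: False}
  {i: True, h: False, a: False, j: False}
  {h: True, i: False, a: False, j: False}
  {i: False, h: False, a: False, j: False}
  {i: True, j: True, h: True, a: False}
  {i: True, j: True, h: False, a: False}
  {j: True, h: True, i: False, a: False}
  {j: True, i: False, h: False, a: False}
  {i: True, a: True, h: True, j: False}
  {i: True, a: True, h: False, j: False}
  {a: True, h: True, i: False, j: False}
  {a: True, i: False, h: False, j: False}
  {j: True, a: True, i: True, h: True}
  {j: True, a: True, i: True, h: False}
  {j: True, a: True, h: True, i: False}


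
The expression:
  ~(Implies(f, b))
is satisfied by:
  {f: True, b: False}


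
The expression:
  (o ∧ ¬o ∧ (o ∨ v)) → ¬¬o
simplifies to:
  True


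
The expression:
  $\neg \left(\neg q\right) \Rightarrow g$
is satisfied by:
  {g: True, q: False}
  {q: False, g: False}
  {q: True, g: True}


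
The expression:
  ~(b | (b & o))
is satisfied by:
  {b: False}


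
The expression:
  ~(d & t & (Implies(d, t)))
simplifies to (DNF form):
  ~d | ~t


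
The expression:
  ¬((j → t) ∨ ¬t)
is never true.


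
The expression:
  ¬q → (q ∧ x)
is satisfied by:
  {q: True}


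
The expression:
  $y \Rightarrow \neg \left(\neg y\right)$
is always true.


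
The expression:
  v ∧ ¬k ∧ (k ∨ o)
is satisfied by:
  {o: True, v: True, k: False}


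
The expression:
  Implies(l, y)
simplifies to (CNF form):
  y | ~l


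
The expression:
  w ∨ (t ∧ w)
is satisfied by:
  {w: True}


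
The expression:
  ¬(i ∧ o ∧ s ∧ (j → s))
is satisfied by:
  {s: False, o: False, i: False}
  {i: True, s: False, o: False}
  {o: True, s: False, i: False}
  {i: True, o: True, s: False}
  {s: True, i: False, o: False}
  {i: True, s: True, o: False}
  {o: True, s: True, i: False}


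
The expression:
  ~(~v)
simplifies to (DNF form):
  v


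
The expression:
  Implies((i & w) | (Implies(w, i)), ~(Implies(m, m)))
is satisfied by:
  {w: True, i: False}


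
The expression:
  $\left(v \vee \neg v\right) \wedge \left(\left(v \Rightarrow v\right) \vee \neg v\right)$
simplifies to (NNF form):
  $\text{True}$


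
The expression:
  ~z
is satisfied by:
  {z: False}


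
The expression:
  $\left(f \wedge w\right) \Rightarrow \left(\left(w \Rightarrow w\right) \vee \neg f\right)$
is always true.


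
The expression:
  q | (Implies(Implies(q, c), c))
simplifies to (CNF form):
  c | q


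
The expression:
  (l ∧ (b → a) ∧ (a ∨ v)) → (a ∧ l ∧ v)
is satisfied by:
  {b: True, l: False, a: False, v: False}
  {b: False, l: False, a: False, v: False}
  {v: True, b: True, l: False, a: False}
  {v: True, b: False, l: False, a: False}
  {a: True, b: True, l: False, v: False}
  {a: True, b: False, l: False, v: False}
  {a: True, v: True, b: True, l: False}
  {a: True, v: True, b: False, l: False}
  {l: True, b: True, v: False, a: False}
  {l: True, b: False, v: False, a: False}
  {v: True, l: True, b: True, a: False}
  {a: True, l: True, v: True, b: True}
  {a: True, l: True, v: True, b: False}


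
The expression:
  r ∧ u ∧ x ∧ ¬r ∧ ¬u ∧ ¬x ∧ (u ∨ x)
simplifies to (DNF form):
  False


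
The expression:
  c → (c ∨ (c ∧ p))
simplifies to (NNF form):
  True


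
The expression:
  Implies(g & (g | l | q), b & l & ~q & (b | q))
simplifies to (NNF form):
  ~g | (b & l & ~q)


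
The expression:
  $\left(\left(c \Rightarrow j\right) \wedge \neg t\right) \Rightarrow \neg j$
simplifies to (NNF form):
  $t \vee \neg j$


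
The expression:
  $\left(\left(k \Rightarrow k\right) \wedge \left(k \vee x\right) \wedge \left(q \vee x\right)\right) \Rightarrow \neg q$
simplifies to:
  $\left(\neg k \wedge \neg x\right) \vee \neg q$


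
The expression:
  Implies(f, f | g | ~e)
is always true.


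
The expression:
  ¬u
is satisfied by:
  {u: False}


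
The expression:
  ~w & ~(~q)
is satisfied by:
  {q: True, w: False}


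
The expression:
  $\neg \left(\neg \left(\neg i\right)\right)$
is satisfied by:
  {i: False}


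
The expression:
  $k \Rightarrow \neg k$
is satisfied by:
  {k: False}


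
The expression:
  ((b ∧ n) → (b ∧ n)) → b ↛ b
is never true.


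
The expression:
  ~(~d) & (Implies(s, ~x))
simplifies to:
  d & (~s | ~x)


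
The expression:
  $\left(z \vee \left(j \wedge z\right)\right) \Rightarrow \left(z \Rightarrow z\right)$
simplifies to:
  $\text{True}$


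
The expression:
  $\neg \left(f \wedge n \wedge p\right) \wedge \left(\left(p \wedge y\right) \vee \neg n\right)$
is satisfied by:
  {y: True, p: True, f: False, n: False}
  {y: True, p: False, f: False, n: False}
  {p: True, y: False, f: False, n: False}
  {y: False, p: False, f: False, n: False}
  {y: True, f: True, p: True, n: False}
  {y: True, f: True, p: False, n: False}
  {f: True, p: True, y: False, n: False}
  {f: True, y: False, p: False, n: False}
  {y: True, n: True, f: False, p: True}


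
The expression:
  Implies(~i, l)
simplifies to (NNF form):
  i | l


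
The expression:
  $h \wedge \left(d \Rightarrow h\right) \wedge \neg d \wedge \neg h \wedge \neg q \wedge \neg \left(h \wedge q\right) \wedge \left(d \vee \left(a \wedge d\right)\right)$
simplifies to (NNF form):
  $\text{False}$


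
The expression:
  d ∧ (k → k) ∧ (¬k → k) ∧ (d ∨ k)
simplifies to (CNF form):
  d ∧ k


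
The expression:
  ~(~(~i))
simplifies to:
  ~i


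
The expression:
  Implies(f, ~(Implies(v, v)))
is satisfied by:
  {f: False}


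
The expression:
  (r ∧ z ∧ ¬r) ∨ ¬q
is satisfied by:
  {q: False}


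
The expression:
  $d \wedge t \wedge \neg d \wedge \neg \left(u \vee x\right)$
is never true.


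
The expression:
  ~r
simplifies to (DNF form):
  ~r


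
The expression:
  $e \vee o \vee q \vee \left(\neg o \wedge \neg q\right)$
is always true.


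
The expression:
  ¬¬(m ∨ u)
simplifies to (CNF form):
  m ∨ u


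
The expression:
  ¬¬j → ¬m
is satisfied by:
  {m: False, j: False}
  {j: True, m: False}
  {m: True, j: False}


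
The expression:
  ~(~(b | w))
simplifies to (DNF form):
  b | w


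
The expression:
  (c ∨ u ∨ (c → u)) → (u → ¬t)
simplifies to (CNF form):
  ¬t ∨ ¬u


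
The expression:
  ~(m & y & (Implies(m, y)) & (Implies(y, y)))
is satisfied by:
  {m: False, y: False}
  {y: True, m: False}
  {m: True, y: False}


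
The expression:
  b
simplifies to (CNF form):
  b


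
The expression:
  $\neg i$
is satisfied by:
  {i: False}


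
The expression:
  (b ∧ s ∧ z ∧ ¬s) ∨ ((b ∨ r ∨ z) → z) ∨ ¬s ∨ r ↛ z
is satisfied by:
  {r: True, z: True, s: False, b: False}
  {r: True, s: False, z: False, b: False}
  {z: True, r: False, s: False, b: False}
  {r: False, s: False, z: False, b: False}
  {b: True, r: True, z: True, s: False}
  {b: True, r: True, s: False, z: False}
  {b: True, z: True, r: False, s: False}
  {b: True, r: False, s: False, z: False}
  {r: True, s: True, z: True, b: False}
  {r: True, s: True, b: False, z: False}
  {s: True, z: True, b: False, r: False}
  {s: True, b: False, z: False, r: False}
  {r: True, s: True, b: True, z: True}
  {r: True, s: True, b: True, z: False}
  {s: True, b: True, z: True, r: False}


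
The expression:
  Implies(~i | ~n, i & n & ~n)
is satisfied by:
  {i: True, n: True}


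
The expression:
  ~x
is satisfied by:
  {x: False}


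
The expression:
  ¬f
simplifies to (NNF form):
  ¬f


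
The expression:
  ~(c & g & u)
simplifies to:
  ~c | ~g | ~u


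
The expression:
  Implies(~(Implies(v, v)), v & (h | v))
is always true.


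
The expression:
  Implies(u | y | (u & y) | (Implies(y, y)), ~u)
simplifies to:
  ~u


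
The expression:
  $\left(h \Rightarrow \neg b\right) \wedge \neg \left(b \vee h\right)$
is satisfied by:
  {h: False, b: False}


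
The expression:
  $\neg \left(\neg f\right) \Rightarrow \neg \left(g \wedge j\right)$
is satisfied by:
  {g: False, j: False, f: False}
  {f: True, g: False, j: False}
  {j: True, g: False, f: False}
  {f: True, j: True, g: False}
  {g: True, f: False, j: False}
  {f: True, g: True, j: False}
  {j: True, g: True, f: False}


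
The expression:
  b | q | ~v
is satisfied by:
  {b: True, q: True, v: False}
  {b: True, v: False, q: False}
  {q: True, v: False, b: False}
  {q: False, v: False, b: False}
  {b: True, q: True, v: True}
  {b: True, v: True, q: False}
  {q: True, v: True, b: False}


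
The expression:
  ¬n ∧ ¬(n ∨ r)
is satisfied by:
  {n: False, r: False}


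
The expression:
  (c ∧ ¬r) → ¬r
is always true.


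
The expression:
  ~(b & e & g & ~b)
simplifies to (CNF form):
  True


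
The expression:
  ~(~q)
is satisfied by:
  {q: True}


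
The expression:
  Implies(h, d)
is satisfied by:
  {d: True, h: False}
  {h: False, d: False}
  {h: True, d: True}


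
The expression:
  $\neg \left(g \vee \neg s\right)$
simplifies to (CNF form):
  $s \wedge \neg g$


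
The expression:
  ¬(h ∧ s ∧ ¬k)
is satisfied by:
  {k: True, s: False, h: False}
  {s: False, h: False, k: False}
  {h: True, k: True, s: False}
  {h: True, s: False, k: False}
  {k: True, s: True, h: False}
  {s: True, k: False, h: False}
  {h: True, s: True, k: True}


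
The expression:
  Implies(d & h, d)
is always true.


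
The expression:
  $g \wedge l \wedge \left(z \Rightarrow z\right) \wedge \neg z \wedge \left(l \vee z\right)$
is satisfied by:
  {g: True, l: True, z: False}


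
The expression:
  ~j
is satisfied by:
  {j: False}


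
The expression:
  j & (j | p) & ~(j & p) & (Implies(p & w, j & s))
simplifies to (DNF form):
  j & ~p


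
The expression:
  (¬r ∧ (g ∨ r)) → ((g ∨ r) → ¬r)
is always true.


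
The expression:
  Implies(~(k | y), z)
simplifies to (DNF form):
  k | y | z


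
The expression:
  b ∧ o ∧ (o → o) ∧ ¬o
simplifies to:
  False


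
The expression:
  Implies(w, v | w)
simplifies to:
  True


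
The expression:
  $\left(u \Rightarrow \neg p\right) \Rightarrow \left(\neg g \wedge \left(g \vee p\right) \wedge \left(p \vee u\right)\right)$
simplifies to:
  $p \wedge \left(u \vee \neg g\right)$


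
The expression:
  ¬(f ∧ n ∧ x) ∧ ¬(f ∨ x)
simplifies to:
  ¬f ∧ ¬x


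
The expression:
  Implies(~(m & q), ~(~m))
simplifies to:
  m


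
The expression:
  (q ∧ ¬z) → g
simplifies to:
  g ∨ z ∨ ¬q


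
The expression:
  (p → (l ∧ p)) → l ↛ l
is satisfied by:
  {p: True, l: False}


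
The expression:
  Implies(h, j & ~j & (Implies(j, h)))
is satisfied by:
  {h: False}


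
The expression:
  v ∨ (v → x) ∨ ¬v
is always true.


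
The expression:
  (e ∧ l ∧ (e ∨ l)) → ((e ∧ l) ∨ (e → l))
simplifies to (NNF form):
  True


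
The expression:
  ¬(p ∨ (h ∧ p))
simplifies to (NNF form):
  ¬p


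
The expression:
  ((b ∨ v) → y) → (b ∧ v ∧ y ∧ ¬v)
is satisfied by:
  {b: True, v: True, y: False}
  {b: True, y: False, v: False}
  {v: True, y: False, b: False}


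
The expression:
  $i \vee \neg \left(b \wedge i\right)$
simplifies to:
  $\text{True}$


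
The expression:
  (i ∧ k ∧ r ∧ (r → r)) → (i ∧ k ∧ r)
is always true.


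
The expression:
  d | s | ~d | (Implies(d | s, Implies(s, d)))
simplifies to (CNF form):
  True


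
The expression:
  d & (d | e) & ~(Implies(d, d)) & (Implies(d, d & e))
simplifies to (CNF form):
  False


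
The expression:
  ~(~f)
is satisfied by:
  {f: True}


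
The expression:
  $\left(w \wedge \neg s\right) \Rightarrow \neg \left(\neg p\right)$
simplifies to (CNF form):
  $p \vee s \vee \neg w$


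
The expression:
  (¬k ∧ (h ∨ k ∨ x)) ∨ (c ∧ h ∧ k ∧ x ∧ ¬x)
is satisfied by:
  {x: True, h: True, k: False}
  {x: True, k: False, h: False}
  {h: True, k: False, x: False}


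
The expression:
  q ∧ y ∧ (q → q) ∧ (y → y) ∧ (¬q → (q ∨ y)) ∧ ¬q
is never true.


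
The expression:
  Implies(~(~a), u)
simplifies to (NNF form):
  u | ~a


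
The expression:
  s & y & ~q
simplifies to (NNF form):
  s & y & ~q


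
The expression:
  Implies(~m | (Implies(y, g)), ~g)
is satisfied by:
  {g: False}


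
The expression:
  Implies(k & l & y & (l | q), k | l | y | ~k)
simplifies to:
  True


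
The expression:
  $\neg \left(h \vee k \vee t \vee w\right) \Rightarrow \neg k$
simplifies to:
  $\text{True}$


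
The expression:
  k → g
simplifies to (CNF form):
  g ∨ ¬k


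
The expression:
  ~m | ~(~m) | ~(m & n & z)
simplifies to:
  True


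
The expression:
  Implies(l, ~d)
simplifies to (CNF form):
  ~d | ~l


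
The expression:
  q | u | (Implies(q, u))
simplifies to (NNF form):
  True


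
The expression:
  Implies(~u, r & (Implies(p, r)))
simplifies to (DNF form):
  r | u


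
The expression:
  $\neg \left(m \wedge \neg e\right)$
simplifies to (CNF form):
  $e \vee \neg m$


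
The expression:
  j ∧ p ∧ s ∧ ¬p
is never true.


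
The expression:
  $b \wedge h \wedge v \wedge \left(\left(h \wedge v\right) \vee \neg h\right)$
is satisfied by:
  {h: True, b: True, v: True}


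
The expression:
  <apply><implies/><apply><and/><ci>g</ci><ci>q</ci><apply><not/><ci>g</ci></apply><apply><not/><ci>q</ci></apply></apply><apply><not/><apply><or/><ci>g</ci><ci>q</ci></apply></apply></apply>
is always true.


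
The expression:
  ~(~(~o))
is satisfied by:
  {o: False}


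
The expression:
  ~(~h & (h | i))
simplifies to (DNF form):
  h | ~i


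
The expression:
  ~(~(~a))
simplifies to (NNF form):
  ~a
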